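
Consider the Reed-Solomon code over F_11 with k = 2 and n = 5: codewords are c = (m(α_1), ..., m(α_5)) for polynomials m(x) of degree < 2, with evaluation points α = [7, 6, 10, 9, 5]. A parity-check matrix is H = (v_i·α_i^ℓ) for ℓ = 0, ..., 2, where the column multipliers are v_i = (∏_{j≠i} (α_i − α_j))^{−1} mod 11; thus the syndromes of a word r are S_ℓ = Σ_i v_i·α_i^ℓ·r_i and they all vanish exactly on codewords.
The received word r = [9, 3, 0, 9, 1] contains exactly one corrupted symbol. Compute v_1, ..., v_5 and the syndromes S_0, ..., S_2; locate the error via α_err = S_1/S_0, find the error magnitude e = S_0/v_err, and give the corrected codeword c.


S = (4, 6, 9), error at position 1, error magnitude e = 4, c = [5, 3, 0, 9, 1].

Step 1: column multipliers v_i = (∏_{j≠i}(α_i − α_j))^{−1} mod 11.
  i = 1 (α = 7): (7−6)(7−10)(7−9)(7−5) = 1·(−3)·(−2)·2 = 12 ≡ 1, so v_1 = 1^{−1} = 1 (mod 11).
  i = 2 (α = 6): (6−7)(6−10)(6−9)(6−5) = (−1)·(−4)·(−3)·1 = −12 ≡ 10, so v_2 = 10^{−1} = 10 (mod 11).
  i = 3 (α = 10): (10−7)(10−6)(10−9)(10−5) = 3·4·1·5 = 60 ≡ 5, so v_3 = 5^{−1} = 9 (mod 11).
  i = 4 (α = 9): (9−7)(9−6)(9−10)(9−5) = 2·3·(−1)·4 = −24 ≡ 9, so v_4 = 9^{−1} = 5 (mod 11).
  i = 5 (α = 5): (5−7)(5−6)(5−10)(5−9) = (−2)·(−1)·(−5)·(−4) = 40 ≡ 7, so v_5 = 7^{−1} = 8 (mod 11).
  v = [1, 10, 9, 5, 8].
Step 2: syndromes of r = [9, 3, 0, 9, 1] (all sums mod 11).
  S_0 = Σ v_i r_i = 1·9 + 10·3 + 9·0 + 5·9 + 8·1 = 92 ≡ 4.
  S_1 = Σ v_i α_i r_i = 1·7·9 + 10·6·3 + 9·10·0 + 5·9·9 + 8·5·1 = 688 ≡ 6.
  α_i^2 mod 11 = [5, 3, 1, 4, 3].
  S_2 = Σ v_i α_i^2 r_i = 1·5·9 + 10·3·3 + 9·1·0 + 5·4·9 + 8·3·1 = 339 ≡ 9.
  S = (4, 6, 9) ≠ 0, so r is not a codeword (an error is present).
Step 3: locate the error. For a single error e at position i, S_ℓ = v_i·e·α_i^ℓ, so α_err = S_1/S_0.
  S_0^{−1} = 4^{−1} = 3 (mod 11), so α_err = 6·3 = 18 ≡ 7 = α_1. Error position i = 1.
  Consistency check: S_2/S_1 = 9·2 = 18 ≡ 7 = α_err ✓ (single-error assumption holds).
Step 4: error magnitude e = S_0/v_1 = S_0·∏_{j≠1}(α_1 − α_j) = 4·1 = 4 ≡ 4 (mod 11).
Step 5: correct position 1: c_1 = r_1 − e = 9 − 4 ≡ 5 (mod 11). Hence c = [5, 3, 0, 9, 1].
  Check: interpolating c through the α_i gives m(x) = 2 + 2·x (degree < 2) with m(α_i) = c_i for every i, so c is indeed a codeword.


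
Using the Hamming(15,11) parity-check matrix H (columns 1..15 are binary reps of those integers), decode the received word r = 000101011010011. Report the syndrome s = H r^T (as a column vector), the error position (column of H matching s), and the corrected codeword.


s = (1, 0, 0, 1)^T, error position = 9, corrected codeword c = 000101010010011

Compute s = H r^T mod 2 one row at a time:
  s_1 = 1 + 1 + 0 + 1 + 0 + 0 + 1 + 1 = 5 ≡ 1 (mod 2).
  s_2 = 1 + 0 + 1 + 0 + 0 + 0 + 1 + 1 = 4 ≡ 0 (mod 2).
  s_3 = 0 + 0 + 1 + 0 + 0 + 1 + 1 + 1 = 4 ≡ 0 (mod 2).
  s_4 = 0 + 0 + 0 + 0 + 1 + 1 + 0 + 1 = 3 ≡ 1 (mod 2).
s = (1, 0, 0, 1)^T — this equals column 9 of H (binary 1001), so error is at position 9.
Correct: flip bit 9 of r = 000101011010011 to get c = 000101010010011.


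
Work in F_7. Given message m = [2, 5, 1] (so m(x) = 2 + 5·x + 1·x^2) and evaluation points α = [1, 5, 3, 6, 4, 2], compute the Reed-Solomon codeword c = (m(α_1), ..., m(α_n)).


c = [1, 3, 5, 5, 3, 2]

Message polynomial: m(x) = 2 + 5·x + 1·x^2 (mod 7).
For each evaluation point α_i, compute m(α_i) mod 7:
  α_1 = 1: Horner steps 1 → 6 → 1, so m(1) = 1.
  α_2 = 5: Horner steps 1 → 3 → 3, so m(5) = 3.
  α_3 = 3: Horner steps 1 → 1 → 5, so m(3) = 5.
  α_4 = 6: Horner steps 1 → 4 → 5, so m(6) = 5.
  α_5 = 4: Horner steps 1 → 2 → 3, so m(4) = 3.
  α_6 = 2: Horner steps 1 → 0 → 2, so m(2) = 2.
Codeword c = [1, 3, 5, 5, 3, 2] ∈ F_7^6.


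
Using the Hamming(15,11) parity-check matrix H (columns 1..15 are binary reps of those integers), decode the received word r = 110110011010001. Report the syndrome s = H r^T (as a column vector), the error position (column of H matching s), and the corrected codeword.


s = (0, 1, 1, 1)^T, error position = 7, corrected codeword c = 110110111010001

Compute s = H r^T mod 2 one row at a time:
  s_1 = 1 + 1 + 0 + 1 + 0 + 0 + 0 + 1 = 4 ≡ 0 (mod 2).
  s_2 = 1 + 1 + 0 + 0 + 0 + 0 + 0 + 1 = 3 ≡ 1 (mod 2).
  s_3 = 1 + 0 + 0 + 0 + 0 + 1 + 0 + 1 = 3 ≡ 1 (mod 2).
  s_4 = 1 + 0 + 1 + 0 + 1 + 1 + 0 + 1 = 5 ≡ 1 (mod 2).
s = (0, 1, 1, 1)^T — this equals column 7 of H (binary 0111), so error is at position 7.
Correct: flip bit 7 of r = 110110011010001 to get c = 110110111010001.


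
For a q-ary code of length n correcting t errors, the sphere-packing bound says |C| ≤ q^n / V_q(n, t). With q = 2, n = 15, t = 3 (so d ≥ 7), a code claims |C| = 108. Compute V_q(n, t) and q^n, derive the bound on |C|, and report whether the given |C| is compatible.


V_q(n, t) = 576, q^n = 32768, Hamming bound = 56, |C| = 108 > bound (violated).

Step 1: Compute V_q(n, t) = Σ_{j=0}^3 C(n, j) (q−1)^j.
  j = 0: C(15,0)·(1)^0 = 1·1 = 1.
  j = 1: C(15,1)·(1)^1 = 15·1 = 15.
  j = 2: C(15,2)·(1)^2 = 105·1 = 105.
  j = 3: C(15,3)·(1)^3 = 455·1 = 455.
  V_q(n, t) = 1 + 15 + 105 + 455 = 576.
Step 2: q^n = 2^15 = 32768.
Step 3: Hamming bound ⌊q^n / V_q(n,t)⌋ = ⌊32768/576⌋ = 56.
Step 4: Compare |C| = 108 to 56: violated.
The claimed |C| lies above the Hamming bound, so no 2-ary code of length 15 with d ≥ 7 can have 108 codewords.


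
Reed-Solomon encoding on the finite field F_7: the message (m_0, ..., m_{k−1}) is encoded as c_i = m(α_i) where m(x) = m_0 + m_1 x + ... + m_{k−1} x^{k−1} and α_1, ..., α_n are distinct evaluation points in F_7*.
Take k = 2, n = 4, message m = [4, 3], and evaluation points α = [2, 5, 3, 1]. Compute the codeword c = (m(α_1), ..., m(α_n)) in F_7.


c = [3, 5, 6, 0]

Message polynomial: m(x) = 4 + 3·x (mod 7).
For each evaluation point α_i, compute m(α_i) mod 7:
  α_1 = 2: Horner steps 3 → 3, so m(2) = 3.
  α_2 = 5: Horner steps 3 → 5, so m(5) = 5.
  α_3 = 3: Horner steps 3 → 6, so m(3) = 6.
  α_4 = 1: Horner steps 3 → 0, so m(1) = 0.
Codeword c = [3, 5, 6, 0] ∈ F_7^4.


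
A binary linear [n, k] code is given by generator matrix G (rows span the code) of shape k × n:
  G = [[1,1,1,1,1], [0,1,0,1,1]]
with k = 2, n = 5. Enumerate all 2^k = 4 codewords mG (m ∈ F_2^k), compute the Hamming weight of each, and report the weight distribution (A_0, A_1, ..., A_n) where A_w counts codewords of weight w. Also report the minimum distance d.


Weight distribution: A_0 = 1, A_2 = 1, A_3 = 1, A_5 = 1. Minimum distance d = 2.

Enumerate all 2^2 = 4 messages m ∈ F_2^2.
For each, compute codeword c = mG in F_2^5, then tally its weight.
  m = 00 → c = 00000, weight = 0.
  m = 10 → c = 11111, weight = 5.
  m = 01 → c = 01011, weight = 3.
  m = 11 → c = 10100, weight = 2.
Tally weights:
  weight 0: 1 codewords.
  weight 2: 1 codewords.
  weight 3: 1 codewords.
  weight 5: 1 codewords.
Minimum distance d = smallest w > 0 with A_w > 0 = 2.
Sanity: Σ A_w = 4 = 2^2 = 4 ✓.


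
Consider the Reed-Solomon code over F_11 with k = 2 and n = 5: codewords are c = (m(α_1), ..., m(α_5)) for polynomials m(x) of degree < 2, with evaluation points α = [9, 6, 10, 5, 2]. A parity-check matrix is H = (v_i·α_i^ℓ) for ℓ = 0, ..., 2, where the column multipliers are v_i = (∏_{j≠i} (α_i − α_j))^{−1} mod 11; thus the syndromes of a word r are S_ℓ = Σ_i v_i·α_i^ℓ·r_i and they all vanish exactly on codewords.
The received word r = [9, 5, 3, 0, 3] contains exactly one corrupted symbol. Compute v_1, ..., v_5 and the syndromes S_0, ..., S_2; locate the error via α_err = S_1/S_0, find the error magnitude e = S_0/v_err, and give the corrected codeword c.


S = (7, 3, 6), error at position 5, error magnitude e = 7, c = [9, 5, 3, 0, 7].

Step 1: column multipliers v_i = (∏_{j≠i}(α_i − α_j))^{−1} mod 11.
  i = 1 (α = 9): (9−6)(9−10)(9−5)(9−2) = 3·(−1)·4·7 = −84 ≡ 4, so v_1 = 4^{−1} = 3 (mod 11).
  i = 2 (α = 6): (6−9)(6−10)(6−5)(6−2) = (−3)·(−4)·1·4 = 48 ≡ 4, so v_2 = 4^{−1} = 3 (mod 11).
  i = 3 (α = 10): (10−9)(10−6)(10−5)(10−2) = 1·4·5·8 = 160 ≡ 6, so v_3 = 6^{−1} = 2 (mod 11).
  i = 4 (α = 5): (5−9)(5−6)(5−10)(5−2) = (−4)·(−1)·(−5)·3 = −60 ≡ 6, so v_4 = 6^{−1} = 2 (mod 11).
  i = 5 (α = 2): (2−9)(2−6)(2−10)(2−5) = (−7)·(−4)·(−8)·(−3) = 672 ≡ 1, so v_5 = 1^{−1} = 1 (mod 11).
  v = [3, 3, 2, 2, 1].
Step 2: syndromes of r = [9, 5, 3, 0, 3] (all sums mod 11).
  S_0 = Σ v_i r_i = 3·9 + 3·5 + 2·3 + 2·0 + 1·3 = 51 ≡ 7.
  S_1 = Σ v_i α_i r_i = 3·9·9 + 3·6·5 + 2·10·3 + 2·5·0 + 1·2·3 = 399 ≡ 3.
  α_i^2 mod 11 = [4, 3, 1, 3, 4].
  S_2 = Σ v_i α_i^2 r_i = 3·4·9 + 3·3·5 + 2·1·3 + 2·3·0 + 1·4·3 = 171 ≡ 6.
  S = (7, 3, 6) ≠ 0, so r is not a codeword (an error is present).
Step 3: locate the error. For a single error e at position i, S_ℓ = v_i·e·α_i^ℓ, so α_err = S_1/S_0.
  S_0^{−1} = 7^{−1} = 8 (mod 11), so α_err = 3·8 = 24 ≡ 2 = α_5. Error position i = 5.
  Consistency check: S_2/S_1 = 6·4 = 24 ≡ 2 = α_err ✓ (single-error assumption holds).
Step 4: error magnitude e = S_0/v_5 = S_0·∏_{j≠5}(α_5 − α_j) = 7·1 = 7 ≡ 7 (mod 11).
Step 5: correct position 5: c_5 = r_5 − e = 3 − 7 ≡ 7 (mod 11). Hence c = [9, 5, 3, 0, 7].
  Check: interpolating c through the α_i gives m(x) = 8 + 5·x (degree < 2) with m(α_i) = c_i for every i, so c is indeed a codeword.


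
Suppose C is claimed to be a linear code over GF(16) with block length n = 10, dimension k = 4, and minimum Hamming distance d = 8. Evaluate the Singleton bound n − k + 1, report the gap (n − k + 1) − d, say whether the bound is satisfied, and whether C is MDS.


Singleton RHS = n − k + 1 = 7, slack = -1, bound violated (no such code; not MDS).

Singleton bound: d ≤ n − k + 1.
Here n = 10, k = 4, so n − k + 1 = 7.
Given d = 8, check d ≤ 7: NO.
Slack = (n − k + 1) − d = -1.
The slack is negative: d = 8 exceeds n − k + 1 = 7 by 1, so the Singleton bound is violated and no linear [10, 4, 8]_16 code can exist. In particular it is not MDS (MDS requires d = n − k + 1 exactly).
Description: the claimed parameters are [10, 4, 8]_16; such a code would be impossible (violates the Singleton bound).


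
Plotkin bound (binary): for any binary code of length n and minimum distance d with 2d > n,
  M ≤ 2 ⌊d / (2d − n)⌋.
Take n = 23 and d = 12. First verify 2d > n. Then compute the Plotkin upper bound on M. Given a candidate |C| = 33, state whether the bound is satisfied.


Plotkin bound M ≤ 24; given |C| = 33 > bound (violated).

Check applicability: 2d = 24, n = 23.
2d − n = 1 > 0, so Plotkin applies.
Compute d/(2d−n) = 12/1 ≈ 12.0000.
⌊d/(2d−n)⌋ = 12.
Plotkin bound: M ≤ 2·12 = 24.
Given |C| = 33, check: VIOLATED.
This |C| is above the Plotkin bound, so no binary code with n = 23, d = 12 and 33 codewords exists.


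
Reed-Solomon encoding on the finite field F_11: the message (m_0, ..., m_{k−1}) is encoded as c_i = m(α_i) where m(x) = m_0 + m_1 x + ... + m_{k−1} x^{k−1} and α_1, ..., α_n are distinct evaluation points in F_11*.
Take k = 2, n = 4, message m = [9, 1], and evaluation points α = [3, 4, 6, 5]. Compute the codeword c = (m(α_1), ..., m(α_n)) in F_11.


c = [1, 2, 4, 3]

Message polynomial: m(x) = 9 + 1·x (mod 11).
For each evaluation point α_i, compute m(α_i) mod 11:
  α_1 = 3: Horner steps 1 → 1, so m(3) = 1.
  α_2 = 4: Horner steps 1 → 2, so m(4) = 2.
  α_3 = 6: Horner steps 1 → 4, so m(6) = 4.
  α_4 = 5: Horner steps 1 → 3, so m(5) = 3.
Codeword c = [1, 2, 4, 3] ∈ F_11^4.


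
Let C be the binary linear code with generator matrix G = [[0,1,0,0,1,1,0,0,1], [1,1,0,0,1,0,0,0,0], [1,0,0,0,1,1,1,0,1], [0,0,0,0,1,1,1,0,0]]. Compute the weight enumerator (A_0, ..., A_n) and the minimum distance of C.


Weight distribution: A_0 = 1, A_1 = 1, A_2 = 2, A_3 = 6, A_4 = 5, A_5 = 1. Minimum distance d = 1.

Enumerate all 2^4 = 16 messages m ∈ F_2^4.
For each, compute codeword c = mG in F_2^9, then tally its weight.
  m = 0000 → c = 000000000, weight = 0.
  m = 1000 → c = 010011001, weight = 4.
  m = 0100 → c = 110010000, weight = 3.
  m = 1100 → c = 100001001, weight = 3.
  m = 0010 → c = 100011101, weight = 5.
  m = 1010 → c = 110000100, weight = 3.
  m = 0110 → c = 010001101, weight = 4.
  m = 1110 → c = 000010100, weight = 2.
  m = 0001 → c = 000011100, weight = 3.
  m = 1001 → c = 010000101, weight = 3.
  m = 0101 → c = 110001100, weight = 4.
  m = 1101 → c = 100010101, weight = 4.
  m = 0011 → c = 100000001, weight = 2.
  m = 1011 → c = 110011000, weight = 4.
  m = 0111 → c = 010010001, weight = 3.
  m = 1111 → c = 000001000, weight = 1.
Tally weights:
  weight 0: 1 codewords.
  weight 1: 1 codewords.
  weight 2: 2 codewords.
  weight 3: 6 codewords.
  weight 4: 5 codewords.
  weight 5: 1 codewords.
Minimum distance d = smallest w > 0 with A_w > 0 = 1.
Sanity: Σ A_w = 16 = 2^4 = 16 ✓.


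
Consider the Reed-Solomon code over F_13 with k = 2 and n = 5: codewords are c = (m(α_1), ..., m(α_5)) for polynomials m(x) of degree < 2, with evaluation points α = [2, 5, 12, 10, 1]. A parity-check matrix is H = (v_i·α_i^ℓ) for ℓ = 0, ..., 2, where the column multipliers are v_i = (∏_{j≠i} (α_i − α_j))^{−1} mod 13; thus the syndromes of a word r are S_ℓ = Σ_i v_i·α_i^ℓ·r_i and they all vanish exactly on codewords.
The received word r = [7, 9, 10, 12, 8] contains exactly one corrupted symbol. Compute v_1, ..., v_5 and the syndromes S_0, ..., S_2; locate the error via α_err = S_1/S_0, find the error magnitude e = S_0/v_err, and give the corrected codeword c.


S = (11, 3, 2), error at position 2, error magnitude e = 5, c = [7, 4, 10, 12, 8].

Step 1: column multipliers v_i = (∏_{j≠i}(α_i − α_j))^{−1} mod 13.
  i = 1 (α = 2): (2−5)(2−12)(2−10)(2−1) = (−3)·(−10)·(−8)·1 = −240 ≡ 7, so v_1 = 7^{−1} = 2 (mod 13).
  i = 2 (α = 5): (5−2)(5−12)(5−10)(5−1) = 3·(−7)·(−5)·4 = 420 ≡ 4, so v_2 = 4^{−1} = 10 (mod 13).
  i = 3 (α = 12): (12−2)(12−5)(12−10)(12−1) = 10·7·2·11 = 1540 ≡ 6, so v_3 = 6^{−1} = 11 (mod 13).
  i = 4 (α = 10): (10−2)(10−5)(10−12)(10−1) = 8·5·(−2)·9 = −720 ≡ 8, so v_4 = 8^{−1} = 5 (mod 13).
  i = 5 (α = 1): (1−2)(1−5)(1−12)(1−10) = (−1)·(−4)·(−11)·(−9) = 396 ≡ 6, so v_5 = 6^{−1} = 11 (mod 13).
  v = [2, 10, 11, 5, 11].
Step 2: syndromes of r = [7, 9, 10, 12, 8] (all sums mod 13).
  S_0 = Σ v_i r_i = 2·7 + 10·9 + 11·10 + 5·12 + 11·8 = 362 ≡ 11.
  S_1 = Σ v_i α_i r_i = 2·2·7 + 10·5·9 + 11·12·10 + 5·10·12 + 11·1·8 = 2486 ≡ 3.
  α_i^2 mod 13 = [4, 12, 1, 9, 1].
  S_2 = Σ v_i α_i^2 r_i = 2·4·7 + 10·12·9 + 11·1·10 + 5·9·12 + 11·1·8 = 1874 ≡ 2.
  S = (11, 3, 2) ≠ 0, so r is not a codeword (an error is present).
Step 3: locate the error. For a single error e at position i, S_ℓ = v_i·e·α_i^ℓ, so α_err = S_1/S_0.
  S_0^{−1} = 11^{−1} = 6 (mod 13), so α_err = 3·6 = 18 ≡ 5 = α_2. Error position i = 2.
  Consistency check: S_2/S_1 = 2·9 = 18 ≡ 5 = α_err ✓ (single-error assumption holds).
Step 4: error magnitude e = S_0/v_2 = S_0·∏_{j≠2}(α_2 − α_j) = 11·4 = 44 ≡ 5 (mod 13).
Step 5: correct position 2: c_2 = r_2 − e = 9 − 5 ≡ 4 (mod 13). Hence c = [7, 4, 10, 12, 8].
  Check: interpolating c through the α_i gives m(x) = 9 + 12·x (degree < 2) with m(α_i) = c_i for every i, so c is indeed a codeword.


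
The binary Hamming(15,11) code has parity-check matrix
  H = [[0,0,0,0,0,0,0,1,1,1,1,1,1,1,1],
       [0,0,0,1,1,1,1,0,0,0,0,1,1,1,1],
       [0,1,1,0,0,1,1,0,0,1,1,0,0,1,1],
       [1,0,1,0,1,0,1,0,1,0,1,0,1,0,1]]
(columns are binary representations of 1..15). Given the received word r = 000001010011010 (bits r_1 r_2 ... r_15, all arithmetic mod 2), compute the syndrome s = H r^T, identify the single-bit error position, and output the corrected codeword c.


s = (0, 1, 1, 1)^T, error position = 7, corrected codeword c = 000001110011010

Compute s = H r^T mod 2 one row at a time:
  s_1 = 1 + 0 + 0 + 1 + 1 + 0 + 1 + 0 = 4 ≡ 0 (mod 2).
  s_2 = 0 + 0 + 1 + 0 + 1 + 0 + 1 + 0 = 3 ≡ 1 (mod 2).
  s_3 = 0 + 0 + 1 + 0 + 0 + 1 + 1 + 0 = 3 ≡ 1 (mod 2).
  s_4 = 0 + 0 + 0 + 0 + 0 + 1 + 0 + 0 = 1 ≡ 1 (mod 2).
s = (0, 1, 1, 1)^T — this equals column 7 of H (binary 0111), so error is at position 7.
Correct: flip bit 7 of r = 000001010011010 to get c = 000001110011010.


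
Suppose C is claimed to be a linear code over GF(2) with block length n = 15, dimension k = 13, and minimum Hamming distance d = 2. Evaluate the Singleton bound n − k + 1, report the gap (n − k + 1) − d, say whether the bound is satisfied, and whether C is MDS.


Singleton RHS = n − k + 1 = 3, slack = 1, bound satisfied, not MDS.

Singleton bound: d ≤ n − k + 1.
Here n = 15, k = 13, so n − k + 1 = 3.
Given d = 2, check d ≤ 3: YES.
Slack = (n − k + 1) − d = 1.
The code is NOT MDS (slack = 1 > 0).
Description: the claimed parameters are [15, 13, 2]_2; such a code would be non-MDS.


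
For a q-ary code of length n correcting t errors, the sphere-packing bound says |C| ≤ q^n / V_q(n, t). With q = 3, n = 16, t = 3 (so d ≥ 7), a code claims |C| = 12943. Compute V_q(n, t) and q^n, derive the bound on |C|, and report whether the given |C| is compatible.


V_q(n, t) = 4993, q^n = 43046721, Hamming bound = 8621, |C| = 12943 > bound (violated).

Step 1: Compute V_q(n, t) = Σ_{j=0}^3 C(n, j) (q−1)^j.
  j = 0: C(16,0)·(2)^0 = 1·1 = 1.
  j = 1: C(16,1)·(2)^1 = 16·2 = 32.
  j = 2: C(16,2)·(2)^2 = 120·4 = 480.
  j = 3: C(16,3)·(2)^3 = 560·8 = 4480.
  V_q(n, t) = 1 + 32 + 480 + 4480 = 4993.
Step 2: q^n = 3^16 = 43046721.
Step 3: Hamming bound ⌊q^n / V_q(n,t)⌋ = ⌊43046721/4993⌋ = 8621.
Step 4: Compare |C| = 12943 to 8621: violated.
The claimed |C| lies above the Hamming bound, so no 3-ary code of length 16 with d ≥ 7 can have 12943 codewords.


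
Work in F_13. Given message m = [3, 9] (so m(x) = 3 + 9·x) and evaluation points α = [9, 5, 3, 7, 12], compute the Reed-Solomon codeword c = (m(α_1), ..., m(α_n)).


c = [6, 9, 4, 1, 7]

Message polynomial: m(x) = 3 + 9·x (mod 13).
For each evaluation point α_i, compute m(α_i) mod 13:
  α_1 = 9: Horner steps 9 → 6, so m(9) = 6.
  α_2 = 5: Horner steps 9 → 9, so m(5) = 9.
  α_3 = 3: Horner steps 9 → 4, so m(3) = 4.
  α_4 = 7: Horner steps 9 → 1, so m(7) = 1.
  α_5 = 12: Horner steps 9 → 7, so m(12) = 7.
Codeword c = [6, 9, 4, 1, 7] ∈ F_13^5.


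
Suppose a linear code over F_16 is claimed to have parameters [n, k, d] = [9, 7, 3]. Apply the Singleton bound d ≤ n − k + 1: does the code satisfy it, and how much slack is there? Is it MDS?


Singleton RHS = n − k + 1 = 3, slack = 0, bound satisfied, MDS.

Singleton bound: d ≤ n − k + 1.
Here n = 9, k = 7, so n − k + 1 = 3.
Given d = 3, check d ≤ 3: YES.
Slack = (n − k + 1) − d = 0.
The code is MDS (slack = 0).
Description: the claimed parameters are [9, 7, 3]_16; such a code would be MDS (meets Singleton bound).


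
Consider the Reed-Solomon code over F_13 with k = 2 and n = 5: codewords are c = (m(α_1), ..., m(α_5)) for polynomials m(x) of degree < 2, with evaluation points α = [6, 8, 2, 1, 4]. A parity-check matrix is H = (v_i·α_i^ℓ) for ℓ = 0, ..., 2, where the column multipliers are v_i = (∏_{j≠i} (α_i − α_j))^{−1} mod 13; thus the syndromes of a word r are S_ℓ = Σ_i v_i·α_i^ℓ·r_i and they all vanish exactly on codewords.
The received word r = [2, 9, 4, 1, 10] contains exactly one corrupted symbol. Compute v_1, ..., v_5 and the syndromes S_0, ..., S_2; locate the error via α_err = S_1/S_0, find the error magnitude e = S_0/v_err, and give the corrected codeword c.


S = (7, 3, 5), error at position 1, error magnitude e = 12, c = [3, 9, 4, 1, 10].

Step 1: column multipliers v_i = (∏_{j≠i}(α_i − α_j))^{−1} mod 13.
  i = 1 (α = 6): (6−8)(6−2)(6−1)(6−4) = (−2)·4·5·2 = −80 ≡ 11, so v_1 = 11^{−1} = 6 (mod 13).
  i = 2 (α = 8): (8−6)(8−2)(8−1)(8−4) = 2·6·7·4 = 336 ≡ 11, so v_2 = 11^{−1} = 6 (mod 13).
  i = 3 (α = 2): (2−6)(2−8)(2−1)(2−4) = (−4)·(−6)·1·(−2) = −48 ≡ 4, so v_3 = 4^{−1} = 10 (mod 13).
  i = 4 (α = 1): (1−6)(1−8)(1−2)(1−4) = (−5)·(−7)·(−1)·(−3) = 105 ≡ 1, so v_4 = 1^{−1} = 1 (mod 13).
  i = 5 (α = 4): (4−6)(4−8)(4−2)(4−1) = (−2)·(−4)·2·3 = 48 ≡ 9, so v_5 = 9^{−1} = 3 (mod 13).
  v = [6, 6, 10, 1, 3].
Step 2: syndromes of r = [2, 9, 4, 1, 10] (all sums mod 13).
  S_0 = Σ v_i r_i = 6·2 + 6·9 + 10·4 + 1·1 + 3·10 = 137 ≡ 7.
  S_1 = Σ v_i α_i r_i = 6·6·2 + 6·8·9 + 10·2·4 + 1·1·1 + 3·4·10 = 705 ≡ 3.
  α_i^2 mod 13 = [10, 12, 4, 1, 3].
  S_2 = Σ v_i α_i^2 r_i = 6·10·2 + 6·12·9 + 10·4·4 + 1·1·1 + 3·3·10 = 1019 ≡ 5.
  S = (7, 3, 5) ≠ 0, so r is not a codeword (an error is present).
Step 3: locate the error. For a single error e at position i, S_ℓ = v_i·e·α_i^ℓ, so α_err = S_1/S_0.
  S_0^{−1} = 7^{−1} = 2 (mod 13), so α_err = 3·2 = 6 ≡ 6 = α_1. Error position i = 1.
  Consistency check: S_2/S_1 = 5·9 = 45 ≡ 6 = α_err ✓ (single-error assumption holds).
Step 4: error magnitude e = S_0/v_1 = S_0·∏_{j≠1}(α_1 − α_j) = 7·11 = 77 ≡ 12 (mod 13).
Step 5: correct position 1: c_1 = r_1 − e = 2 − 12 ≡ 3 (mod 13). Hence c = [3, 9, 4, 1, 10].
  Check: interpolating c through the α_i gives m(x) = 11 + 3·x (degree < 2) with m(α_i) = c_i for every i, so c is indeed a codeword.


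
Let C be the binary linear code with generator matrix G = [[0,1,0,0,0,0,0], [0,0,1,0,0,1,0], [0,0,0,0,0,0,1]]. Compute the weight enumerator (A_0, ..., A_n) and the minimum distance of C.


Weight distribution: A_0 = 1, A_1 = 2, A_2 = 2, A_3 = 2, A_4 = 1. Minimum distance d = 1.

Enumerate all 2^3 = 8 messages m ∈ F_2^3.
For each, compute codeword c = mG in F_2^7, then tally its weight.
  m = 000 → c = 0000000, weight = 0.
  m = 100 → c = 0100000, weight = 1.
  m = 010 → c = 0010010, weight = 2.
  m = 110 → c = 0110010, weight = 3.
  m = 001 → c = 0000001, weight = 1.
  m = 101 → c = 0100001, weight = 2.
  m = 011 → c = 0010011, weight = 3.
  m = 111 → c = 0110011, weight = 4.
Tally weights:
  weight 0: 1 codewords.
  weight 1: 2 codewords.
  weight 2: 2 codewords.
  weight 3: 2 codewords.
  weight 4: 1 codewords.
Minimum distance d = smallest w > 0 with A_w > 0 = 1.
Sanity: Σ A_w = 8 = 2^3 = 8 ✓.


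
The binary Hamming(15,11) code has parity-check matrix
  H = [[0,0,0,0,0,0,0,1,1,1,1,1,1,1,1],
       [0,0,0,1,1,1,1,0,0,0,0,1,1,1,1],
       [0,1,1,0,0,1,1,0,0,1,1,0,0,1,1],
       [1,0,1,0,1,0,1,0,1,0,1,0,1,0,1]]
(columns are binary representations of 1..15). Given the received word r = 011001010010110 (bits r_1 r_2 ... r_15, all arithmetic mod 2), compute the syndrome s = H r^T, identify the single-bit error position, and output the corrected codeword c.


s = (0, 1, 1, 1)^T, error position = 7, corrected codeword c = 011001110010110

Compute s = H r^T mod 2 one row at a time:
  s_1 = 1 + 0 + 0 + 1 + 0 + 1 + 1 + 0 = 4 ≡ 0 (mod 2).
  s_2 = 0 + 0 + 1 + 0 + 0 + 1 + 1 + 0 = 3 ≡ 1 (mod 2).
  s_3 = 1 + 1 + 1 + 0 + 0 + 1 + 1 + 0 = 5 ≡ 1 (mod 2).
  s_4 = 0 + 1 + 0 + 0 + 0 + 1 + 1 + 0 = 3 ≡ 1 (mod 2).
s = (0, 1, 1, 1)^T — this equals column 7 of H (binary 0111), so error is at position 7.
Correct: flip bit 7 of r = 011001010010110 to get c = 011001110010110.


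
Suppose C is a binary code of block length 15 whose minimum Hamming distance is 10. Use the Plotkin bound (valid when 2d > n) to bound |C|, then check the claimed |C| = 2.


Plotkin bound M ≤ 4; given |C| = 2 ≤ bound (satisfied).

Check applicability: 2d = 20, n = 15.
2d − n = 5 > 0, so Plotkin applies.
Compute d/(2d−n) = 10/5 ≈ 2.0000.
⌊d/(2d−n)⌋ = 2.
Plotkin bound: M ≤ 2·2 = 4.
Given |C| = 2, check: satisfied.
This |C| is below the Plotkin bound.


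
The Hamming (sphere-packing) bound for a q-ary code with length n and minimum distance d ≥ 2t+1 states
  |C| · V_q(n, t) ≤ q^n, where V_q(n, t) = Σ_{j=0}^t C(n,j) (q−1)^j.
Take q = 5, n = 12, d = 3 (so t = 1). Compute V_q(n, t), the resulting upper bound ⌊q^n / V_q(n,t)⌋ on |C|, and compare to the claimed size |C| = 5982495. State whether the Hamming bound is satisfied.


V_q(n, t) = 49, q^n = 244140625, Hamming bound = 4982461, |C| = 5982495 > bound (violated).

Step 1: Compute V_q(n, t) = Σ_{j=0}^1 C(n, j) (q−1)^j.
  j = 0: C(12,0)·(4)^0 = 1·1 = 1.
  j = 1: C(12,1)·(4)^1 = 12·4 = 48.
  V_q(n, t) = 1 + 48 = 49.
Step 2: q^n = 5^12 = 244140625.
Step 3: Hamming bound ⌊q^n / V_q(n,t)⌋ = ⌊244140625/49⌋ = 4982461.
Step 4: Compare |C| = 5982495 to 4982461: violated.
The claimed |C| lies above the Hamming bound, so no 5-ary code of length 12 with d ≥ 3 can have 5982495 codewords.


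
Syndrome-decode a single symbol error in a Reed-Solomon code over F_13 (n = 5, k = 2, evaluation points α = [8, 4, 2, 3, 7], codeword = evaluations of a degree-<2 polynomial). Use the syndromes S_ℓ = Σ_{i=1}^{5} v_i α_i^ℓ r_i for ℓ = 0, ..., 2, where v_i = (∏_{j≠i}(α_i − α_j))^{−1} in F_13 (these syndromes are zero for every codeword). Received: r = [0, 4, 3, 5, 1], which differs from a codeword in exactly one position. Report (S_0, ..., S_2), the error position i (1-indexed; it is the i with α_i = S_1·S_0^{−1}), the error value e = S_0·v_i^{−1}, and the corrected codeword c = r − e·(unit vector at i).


S = (11, 9, 5), error at position 3, error magnitude e = 10, c = [0, 4, 6, 5, 1].

Step 1: column multipliers v_i = (∏_{j≠i}(α_i − α_j))^{−1} mod 13.
  i = 1 (α = 8): (8−4)(8−2)(8−3)(8−7) = 4·6·5·1 = 120 ≡ 3, so v_1 = 3^{−1} = 9 (mod 13).
  i = 2 (α = 4): (4−8)(4−2)(4−3)(4−7) = (−4)·2·1·(−3) = 24 ≡ 11, so v_2 = 11^{−1} = 6 (mod 13).
  i = 3 (α = 2): (2−8)(2−4)(2−3)(2−7) = (−6)·(−2)·(−1)·(−5) = 60 ≡ 8, so v_3 = 8^{−1} = 5 (mod 13).
  i = 4 (α = 3): (3−8)(3−4)(3−2)(3−7) = (−5)·(−1)·1·(−4) = −20 ≡ 6, so v_4 = 6^{−1} = 11 (mod 13).
  i = 5 (α = 7): (7−8)(7−4)(7−2)(7−3) = (−1)·3·5·4 = −60 ≡ 5, so v_5 = 5^{−1} = 8 (mod 13).
  v = [9, 6, 5, 11, 8].
Step 2: syndromes of r = [0, 4, 3, 5, 1] (all sums mod 13).
  S_0 = Σ v_i r_i = 9·0 + 6·4 + 5·3 + 11·5 + 8·1 = 102 ≡ 11.
  S_1 = Σ v_i α_i r_i = 9·8·0 + 6·4·4 + 5·2·3 + 11·3·5 + 8·7·1 = 347 ≡ 9.
  α_i^2 mod 13 = [12, 3, 4, 9, 10].
  S_2 = Σ v_i α_i^2 r_i = 9·12·0 + 6·3·4 + 5·4·3 + 11·9·5 + 8·10·1 = 707 ≡ 5.
  S = (11, 9, 5) ≠ 0, so r is not a codeword (an error is present).
Step 3: locate the error. For a single error e at position i, S_ℓ = v_i·e·α_i^ℓ, so α_err = S_1/S_0.
  S_0^{−1} = 11^{−1} = 6 (mod 13), so α_err = 9·6 = 54 ≡ 2 = α_3. Error position i = 3.
  Consistency check: S_2/S_1 = 5·3 = 15 ≡ 2 = α_err ✓ (single-error assumption holds).
Step 4: error magnitude e = S_0/v_3 = S_0·∏_{j≠3}(α_3 − α_j) = 11·8 = 88 ≡ 10 (mod 13).
Step 5: correct position 3: c_3 = r_3 − e = 3 − 10 ≡ 6 (mod 13). Hence c = [0, 4, 6, 5, 1].
  Check: interpolating c through the α_i gives m(x) = 8 + 12·x (degree < 2) with m(α_i) = c_i for every i, so c is indeed a codeword.


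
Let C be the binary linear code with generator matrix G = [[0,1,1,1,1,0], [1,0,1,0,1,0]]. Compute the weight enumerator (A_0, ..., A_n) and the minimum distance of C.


Weight distribution: A_0 = 1, A_3 = 2, A_4 = 1. Minimum distance d = 3.

Enumerate all 2^2 = 4 messages m ∈ F_2^2.
For each, compute codeword c = mG in F_2^6, then tally its weight.
  m = 00 → c = 000000, weight = 0.
  m = 10 → c = 011110, weight = 4.
  m = 01 → c = 101010, weight = 3.
  m = 11 → c = 110100, weight = 3.
Tally weights:
  weight 0: 1 codewords.
  weight 3: 2 codewords.
  weight 4: 1 codewords.
Minimum distance d = smallest w > 0 with A_w > 0 = 3.
Sanity: Σ A_w = 4 = 2^2 = 4 ✓.


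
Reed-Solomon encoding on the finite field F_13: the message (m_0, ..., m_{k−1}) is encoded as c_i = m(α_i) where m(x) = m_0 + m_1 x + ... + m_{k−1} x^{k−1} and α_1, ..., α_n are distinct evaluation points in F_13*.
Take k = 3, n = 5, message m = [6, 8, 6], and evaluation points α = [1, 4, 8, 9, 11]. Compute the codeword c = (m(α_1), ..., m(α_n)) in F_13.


c = [7, 4, 12, 5, 1]

Message polynomial: m(x) = 6 + 8·x + 6·x^2 (mod 13).
For each evaluation point α_i, compute m(α_i) mod 13:
  α_1 = 1: Horner steps 6 → 1 → 7, so m(1) = 7.
  α_2 = 4: Horner steps 6 → 6 → 4, so m(4) = 4.
  α_3 = 8: Horner steps 6 → 4 → 12, so m(8) = 12.
  α_4 = 9: Horner steps 6 → 10 → 5, so m(9) = 5.
  α_5 = 11: Horner steps 6 → 9 → 1, so m(11) = 1.
Codeword c = [7, 4, 12, 5, 1] ∈ F_13^5.


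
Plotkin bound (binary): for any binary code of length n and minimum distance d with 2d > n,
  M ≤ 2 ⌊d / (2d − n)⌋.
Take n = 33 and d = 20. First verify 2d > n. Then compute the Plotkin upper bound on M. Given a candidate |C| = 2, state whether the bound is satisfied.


Plotkin bound M ≤ 4; given |C| = 2 ≤ bound (satisfied).

Check applicability: 2d = 40, n = 33.
2d − n = 7 > 0, so Plotkin applies.
Compute d/(2d−n) = 20/7 ≈ 2.8571.
⌊d/(2d−n)⌋ = 2.
Plotkin bound: M ≤ 2·2 = 4.
Given |C| = 2, check: satisfied.
This |C| is below the Plotkin bound.


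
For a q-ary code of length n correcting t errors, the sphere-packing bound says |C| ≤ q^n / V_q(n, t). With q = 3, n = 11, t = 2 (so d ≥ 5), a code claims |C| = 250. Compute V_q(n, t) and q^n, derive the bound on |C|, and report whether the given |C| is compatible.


V_q(n, t) = 243, q^n = 177147, Hamming bound = 729, |C| = 250 ≤ bound (satisfied).

Step 1: Compute V_q(n, t) = Σ_{j=0}^2 C(n, j) (q−1)^j.
  j = 0: C(11,0)·(2)^0 = 1·1 = 1.
  j = 1: C(11,1)·(2)^1 = 11·2 = 22.
  j = 2: C(11,2)·(2)^2 = 55·4 = 220.
  V_q(n, t) = 1 + 22 + 220 = 243.
Step 2: q^n = 3^11 = 177147.
Step 3: Hamming bound ⌊q^n / V_q(n,t)⌋ = ⌊177147/243⌋ = 729.
Step 4: Compare |C| = 250 to 729: satisfied.
The claimed |C| lies below the Hamming bound.


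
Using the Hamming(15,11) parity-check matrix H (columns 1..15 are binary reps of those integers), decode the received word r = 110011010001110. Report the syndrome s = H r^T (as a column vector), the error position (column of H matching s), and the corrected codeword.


s = (0, 1, 1, 1)^T, error position = 7, corrected codeword c = 110011110001110

Compute s = H r^T mod 2 one row at a time:
  s_1 = 1 + 0 + 0 + 0 + 1 + 1 + 1 + 0 = 4 ≡ 0 (mod 2).
  s_2 = 0 + 1 + 1 + 0 + 1 + 1 + 1 + 0 = 5 ≡ 1 (mod 2).
  s_3 = 1 + 0 + 1 + 0 + 0 + 0 + 1 + 0 = 3 ≡ 1 (mod 2).
  s_4 = 1 + 0 + 1 + 0 + 0 + 0 + 1 + 0 = 3 ≡ 1 (mod 2).
s = (0, 1, 1, 1)^T — this equals column 7 of H (binary 0111), so error is at position 7.
Correct: flip bit 7 of r = 110011010001110 to get c = 110011110001110.


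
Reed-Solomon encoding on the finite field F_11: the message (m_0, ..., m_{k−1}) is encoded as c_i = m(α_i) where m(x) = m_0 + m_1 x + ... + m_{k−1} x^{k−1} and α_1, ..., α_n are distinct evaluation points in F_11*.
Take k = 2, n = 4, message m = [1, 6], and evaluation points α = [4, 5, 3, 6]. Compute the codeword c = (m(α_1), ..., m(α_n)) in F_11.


c = [3, 9, 8, 4]

Message polynomial: m(x) = 1 + 6·x (mod 11).
For each evaluation point α_i, compute m(α_i) mod 11:
  α_1 = 4: Horner steps 6 → 3, so m(4) = 3.
  α_2 = 5: Horner steps 6 → 9, so m(5) = 9.
  α_3 = 3: Horner steps 6 → 8, so m(3) = 8.
  α_4 = 6: Horner steps 6 → 4, so m(6) = 4.
Codeword c = [3, 9, 8, 4] ∈ F_11^4.


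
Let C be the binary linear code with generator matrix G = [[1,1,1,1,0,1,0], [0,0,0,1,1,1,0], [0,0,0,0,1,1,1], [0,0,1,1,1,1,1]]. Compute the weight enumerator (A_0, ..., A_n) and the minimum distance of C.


Weight distribution: A_0 = 1, A_2 = 3, A_3 = 4, A_4 = 3, A_5 = 4, A_6 = 1. Minimum distance d = 2.

Enumerate all 2^4 = 16 messages m ∈ F_2^4.
For each, compute codeword c = mG in F_2^7, then tally its weight.
  m = 0000 → c = 0000000, weight = 0.
  m = 1000 → c = 1111010, weight = 5.
  m = 0100 → c = 0001110, weight = 3.
  m = 1100 → c = 1110100, weight = 4.
  m = 0010 → c = 0000111, weight = 3.
  m = 1010 → c = 1111101, weight = 6.
  m = 0110 → c = 0001001, weight = 2.
  m = 1110 → c = 1110011, weight = 5.
  m = 0001 → c = 0011111, weight = 5.
  m = 1001 → c = 1100101, weight = 4.
  m = 0101 → c = 0010001, weight = 2.
  m = 1101 → c = 1101011, weight = 5.
  m = 0011 → c = 0011000, weight = 2.
  m = 1011 → c = 1100010, weight = 3.
  m = 0111 → c = 0010110, weight = 3.
  m = 1111 → c = 1101100, weight = 4.
Tally weights:
  weight 0: 1 codewords.
  weight 2: 3 codewords.
  weight 3: 4 codewords.
  weight 4: 3 codewords.
  weight 5: 4 codewords.
  weight 6: 1 codewords.
Minimum distance d = smallest w > 0 with A_w > 0 = 2.
Sanity: Σ A_w = 16 = 2^4 = 16 ✓.


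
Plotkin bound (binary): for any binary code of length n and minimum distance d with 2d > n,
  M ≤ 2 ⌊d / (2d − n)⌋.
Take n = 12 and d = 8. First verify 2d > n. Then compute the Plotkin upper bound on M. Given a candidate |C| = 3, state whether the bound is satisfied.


Plotkin bound M ≤ 4; given |C| = 3 ≤ bound (satisfied).

Check applicability: 2d = 16, n = 12.
2d − n = 4 > 0, so Plotkin applies.
Compute d/(2d−n) = 8/4 ≈ 2.0000.
⌊d/(2d−n)⌋ = 2.
Plotkin bound: M ≤ 2·2 = 4.
Given |C| = 3, check: satisfied.
This |C| is below the Plotkin bound.


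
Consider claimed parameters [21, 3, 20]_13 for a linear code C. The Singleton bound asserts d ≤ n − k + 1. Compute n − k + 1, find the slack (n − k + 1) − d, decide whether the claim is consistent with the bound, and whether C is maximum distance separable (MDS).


Singleton RHS = n − k + 1 = 19, slack = -1, bound violated (no such code; not MDS).

Singleton bound: d ≤ n − k + 1.
Here n = 21, k = 3, so n − k + 1 = 19.
Given d = 20, check d ≤ 19: NO.
Slack = (n − k + 1) − d = -1.
The slack is negative: d = 20 exceeds n − k + 1 = 19 by 1, so the Singleton bound is violated and no linear [21, 3, 20]_13 code can exist. In particular it is not MDS (MDS requires d = n − k + 1 exactly).
Description: the claimed parameters are [21, 3, 20]_13; such a code would be impossible (violates the Singleton bound).


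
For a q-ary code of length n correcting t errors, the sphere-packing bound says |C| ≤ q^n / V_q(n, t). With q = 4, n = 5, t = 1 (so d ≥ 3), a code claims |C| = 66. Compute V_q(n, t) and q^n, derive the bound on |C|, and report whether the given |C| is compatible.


V_q(n, t) = 16, q^n = 1024, Hamming bound = 64, |C| = 66 > bound (violated).

Step 1: Compute V_q(n, t) = Σ_{j=0}^1 C(n, j) (q−1)^j.
  j = 0: C(5,0)·(3)^0 = 1·1 = 1.
  j = 1: C(5,1)·(3)^1 = 5·3 = 15.
  V_q(n, t) = 1 + 15 = 16.
Step 2: q^n = 4^5 = 1024.
Step 3: Hamming bound ⌊q^n / V_q(n,t)⌋ = ⌊1024/16⌋ = 64.
Step 4: Compare |C| = 66 to 64: violated.
The claimed |C| lies above the Hamming bound, so no 4-ary code of length 5 with d ≥ 3 can have 66 codewords.


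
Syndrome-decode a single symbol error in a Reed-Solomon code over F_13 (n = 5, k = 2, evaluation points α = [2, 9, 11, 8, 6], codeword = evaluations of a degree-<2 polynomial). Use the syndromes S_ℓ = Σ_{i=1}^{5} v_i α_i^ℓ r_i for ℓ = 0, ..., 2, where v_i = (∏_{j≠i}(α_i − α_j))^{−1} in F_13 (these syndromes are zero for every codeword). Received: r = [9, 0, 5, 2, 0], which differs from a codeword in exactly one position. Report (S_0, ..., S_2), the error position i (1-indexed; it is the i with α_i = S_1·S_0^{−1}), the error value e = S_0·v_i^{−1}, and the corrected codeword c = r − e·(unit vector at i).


S = (1, 9, 3), error at position 2, error magnitude e = 10, c = [9, 3, 5, 2, 0].

Step 1: column multipliers v_i = (∏_{j≠i}(α_i − α_j))^{−1} mod 13.
  i = 1 (α = 2): (2−9)(2−11)(2−8)(2−6) = (−7)·(−9)·(−6)·(−4) = 1512 ≡ 4, so v_1 = 4^{−1} = 10 (mod 13).
  i = 2 (α = 9): (9−2)(9−11)(9−8)(9−6) = 7·(−2)·1·3 = −42 ≡ 10, so v_2 = 10^{−1} = 4 (mod 13).
  i = 3 (α = 11): (11−2)(11−9)(11−8)(11−6) = 9·2·3·5 = 270 ≡ 10, so v_3 = 10^{−1} = 4 (mod 13).
  i = 4 (α = 8): (8−2)(8−9)(8−11)(8−6) = 6·(−1)·(−3)·2 = 36 ≡ 10, so v_4 = 10^{−1} = 4 (mod 13).
  i = 5 (α = 6): (6−2)(6−9)(6−11)(6−8) = 4·(−3)·(−5)·(−2) = −120 ≡ 10, so v_5 = 10^{−1} = 4 (mod 13).
  v = [10, 4, 4, 4, 4].
Step 2: syndromes of r = [9, 0, 5, 2, 0] (all sums mod 13).
  S_0 = Σ v_i r_i = 10·9 + 4·0 + 4·5 + 4·2 + 4·0 = 118 ≡ 1.
  S_1 = Σ v_i α_i r_i = 10·2·9 + 4·9·0 + 4·11·5 + 4·8·2 + 4·6·0 = 464 ≡ 9.
  α_i^2 mod 13 = [4, 3, 4, 12, 10].
  S_2 = Σ v_i α_i^2 r_i = 10·4·9 + 4·3·0 + 4·4·5 + 4·12·2 + 4·10·0 = 536 ≡ 3.
  S = (1, 9, 3) ≠ 0, so r is not a codeword (an error is present).
Step 3: locate the error. For a single error e at position i, S_ℓ = v_i·e·α_i^ℓ, so α_err = S_1/S_0.
  S_0^{−1} = 1^{−1} = 1 (mod 13), so α_err = 9·1 = 9 ≡ 9 = α_2. Error position i = 2.
  Consistency check: S_2/S_1 = 3·3 = 9 ≡ 9 = α_err ✓ (single-error assumption holds).
Step 4: error magnitude e = S_0/v_2 = S_0·∏_{j≠2}(α_2 − α_j) = 1·10 = 10 ≡ 10 (mod 13).
Step 5: correct position 2: c_2 = r_2 − e = 0 − 10 ≡ 3 (mod 13). Hence c = [9, 3, 5, 2, 0].
  Check: interpolating c through the α_i gives m(x) = 7 + 1·x (degree < 2) with m(α_i) = c_i for every i, so c is indeed a codeword.


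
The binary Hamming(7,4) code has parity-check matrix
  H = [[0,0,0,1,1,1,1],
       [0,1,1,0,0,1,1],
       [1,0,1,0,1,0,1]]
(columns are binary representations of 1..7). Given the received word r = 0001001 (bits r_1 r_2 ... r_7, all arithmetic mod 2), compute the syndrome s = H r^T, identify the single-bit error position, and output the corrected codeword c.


s = (0, 1, 1)^T, error position = 3, corrected codeword c = 0011001

Compute s = H r^T mod 2 one row at a time:
  s_1 = 1 + 0 + 0 + 1 = 2 ≡ 0 (mod 2).
  s_2 = 0 + 0 + 0 + 1 = 1 ≡ 1 (mod 2).
  s_3 = 0 + 0 + 0 + 1 = 1 ≡ 1 (mod 2).
s = (0, 1, 1)^T — this equals column 3 of H (binary 011), so error is at position 3.
Correct: flip bit 3 of r = 0001001 to get c = 0011001.


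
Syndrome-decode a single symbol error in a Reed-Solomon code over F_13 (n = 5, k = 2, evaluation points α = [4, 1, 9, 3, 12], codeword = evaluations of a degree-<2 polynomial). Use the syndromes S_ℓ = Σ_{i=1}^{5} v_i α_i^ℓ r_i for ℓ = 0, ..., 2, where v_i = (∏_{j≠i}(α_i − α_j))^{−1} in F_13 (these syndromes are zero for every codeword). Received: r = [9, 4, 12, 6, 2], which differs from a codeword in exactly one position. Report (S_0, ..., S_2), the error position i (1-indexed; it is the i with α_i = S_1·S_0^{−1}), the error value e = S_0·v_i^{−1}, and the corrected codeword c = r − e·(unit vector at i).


S = (5, 7, 2), error at position 1, error magnitude e = 2, c = [7, 4, 12, 6, 2].

Step 1: column multipliers v_i = (∏_{j≠i}(α_i − α_j))^{−1} mod 13.
  i = 1 (α = 4): (4−1)(4−9)(4−3)(4−12) = 3·(−5)·1·(−8) = 120 ≡ 3, so v_1 = 3^{−1} = 9 (mod 13).
  i = 2 (α = 1): (1−4)(1−9)(1−3)(1−12) = (−3)·(−8)·(−2)·(−11) = 528 ≡ 8, so v_2 = 8^{−1} = 5 (mod 13).
  i = 3 (α = 9): (9−4)(9−1)(9−3)(9−12) = 5·8·6·(−3) = −720 ≡ 8, so v_3 = 8^{−1} = 5 (mod 13).
  i = 4 (α = 3): (3−4)(3−1)(3−9)(3−12) = (−1)·2·(−6)·(−9) = −108 ≡ 9, so v_4 = 9^{−1} = 3 (mod 13).
  i = 5 (α = 12): (12−4)(12−1)(12−9)(12−3) = 8·11·3·9 = 2376 ≡ 10, so v_5 = 10^{−1} = 4 (mod 13).
  v = [9, 5, 5, 3, 4].
Step 2: syndromes of r = [9, 4, 12, 6, 2] (all sums mod 13).
  S_0 = Σ v_i r_i = 9·9 + 5·4 + 5·12 + 3·6 + 4·2 = 187 ≡ 5.
  S_1 = Σ v_i α_i r_i = 9·4·9 + 5·1·4 + 5·9·12 + 3·3·6 + 4·12·2 = 1034 ≡ 7.
  α_i^2 mod 13 = [3, 1, 3, 9, 1].
  S_2 = Σ v_i α_i^2 r_i = 9·3·9 + 5·1·4 + 5·3·12 + 3·9·6 + 4·1·2 = 613 ≡ 2.
  S = (5, 7, 2) ≠ 0, so r is not a codeword (an error is present).
Step 3: locate the error. For a single error e at position i, S_ℓ = v_i·e·α_i^ℓ, so α_err = S_1/S_0.
  S_0^{−1} = 5^{−1} = 8 (mod 13), so α_err = 7·8 = 56 ≡ 4 = α_1. Error position i = 1.
  Consistency check: S_2/S_1 = 2·2 = 4 ≡ 4 = α_err ✓ (single-error assumption holds).
Step 4: error magnitude e = S_0/v_1 = S_0·∏_{j≠1}(α_1 − α_j) = 5·3 = 15 ≡ 2 (mod 13).
Step 5: correct position 1: c_1 = r_1 − e = 9 − 2 ≡ 7 (mod 13). Hence c = [7, 4, 12, 6, 2].
  Check: interpolating c through the α_i gives m(x) = 3 + 1·x (degree < 2) with m(α_i) = c_i for every i, so c is indeed a codeword.
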